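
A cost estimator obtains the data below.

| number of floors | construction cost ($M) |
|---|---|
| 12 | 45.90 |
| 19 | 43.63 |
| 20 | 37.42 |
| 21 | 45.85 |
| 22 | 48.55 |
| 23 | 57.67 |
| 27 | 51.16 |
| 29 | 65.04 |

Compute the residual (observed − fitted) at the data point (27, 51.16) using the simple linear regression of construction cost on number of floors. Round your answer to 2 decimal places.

n = 8, Σx = 173, Σy = 395.22, Σxy = 8753.01, Σx² = 3929
Sxx = Σx² − (Σx)²/n = 3929 − 3741.125 = 187.875
Sxy = Σxy − (Σx)(Σy)/n = 8753.01 − 8546.6325 = 206.3775
b = Sxy/Sxx = 206.3775/187.875 = 1.098483
a = ȳ − b·x̄ = 49.4025 − 1.098483·21.625 = 25.647804
ŷ(27) = 25.647804 + 1.098483·27 = 55.306846
residual = y − ŷ = 51.16 − 55.306846 = -4.146846

-4.15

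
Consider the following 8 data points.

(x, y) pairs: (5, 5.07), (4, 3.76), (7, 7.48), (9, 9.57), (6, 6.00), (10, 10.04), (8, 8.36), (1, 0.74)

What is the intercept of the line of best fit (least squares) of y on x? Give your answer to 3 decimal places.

-0.348

n = 8, Σx = 50, Σy = 51.02, Σxy = 382.9, Σx² = 372
Sxx = Σx² − (Σx)²/n = 372 − 312.5 = 59.5
Sxy = Σxy − (Σx)(Σy)/n = 382.9 − 318.875 = 64.025
b = Sxy/Sxx = 64.025/59.5 = 1.076050
a = ȳ − b·x̄ = 6.3775 − 1.076050·6.25 = -0.347815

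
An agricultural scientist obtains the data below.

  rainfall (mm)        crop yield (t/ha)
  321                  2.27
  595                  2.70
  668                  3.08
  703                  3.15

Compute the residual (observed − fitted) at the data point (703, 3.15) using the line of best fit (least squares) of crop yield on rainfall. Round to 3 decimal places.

n = 4, Σx = 2287, Σy = 11.2, Σxy = 6607.06, Σx² = 1397499
Sxx = Σx² − (Σx)²/n = 1397499 − 1307592.25 = 89906.75
Sxy = Σxy − (Σx)(Σy)/n = 6607.06 − 6403.6 = 203.46
b = Sxy/Sxx = 203.46/89906.75 = 0.002263
a = ȳ − b·x̄ = 2.8 − 0.002263·571.75 = 1.506123
ŷ(703) = 1.506123 + 0.002263·703 = 3.097020
residual = y − ŷ = 3.15 − 3.097020 = 0.052980

0.053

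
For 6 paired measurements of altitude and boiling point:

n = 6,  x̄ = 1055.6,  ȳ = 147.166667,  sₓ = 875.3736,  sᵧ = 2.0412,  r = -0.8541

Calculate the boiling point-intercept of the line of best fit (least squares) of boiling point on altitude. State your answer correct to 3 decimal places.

149.269

b = r · sᵧ/sₓ = -0.8541 · 2.0412/875.3736 = -0.001992
a = ȳ − b·x̄ = 147.166667 − (-0.001992)·1055.6 = 149.268994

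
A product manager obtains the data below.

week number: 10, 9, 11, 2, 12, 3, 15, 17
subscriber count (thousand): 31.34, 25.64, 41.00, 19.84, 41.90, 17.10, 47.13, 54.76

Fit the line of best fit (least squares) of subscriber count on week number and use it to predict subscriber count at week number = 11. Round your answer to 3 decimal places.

n = 8, Σx = 79, Σy = 278.71, Σxy = 3226.81, Σx² = 973
Sxx = Σx² − (Σx)²/n = 973 − 780.125 = 192.875
Sxy = Σxy − (Σx)(Σy)/n = 3226.81 − 2752.26125 = 474.54875
b = Sxy/Sxx = 474.54875/192.875 = 2.460395
a = ȳ − b·x̄ = 34.83875 − 2.460395·9.875 = 10.542346
ŷ(11) = a + b·11 = 10.542346 + 2.460395·11 = 37.606695

37.607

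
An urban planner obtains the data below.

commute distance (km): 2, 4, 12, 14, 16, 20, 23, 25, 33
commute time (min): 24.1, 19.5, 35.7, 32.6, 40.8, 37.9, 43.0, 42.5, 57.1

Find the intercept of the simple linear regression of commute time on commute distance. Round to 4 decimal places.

19.4413

n = 9, Σx = 149, Σy = 333.2, Σxy = 6357.6, Σx² = 3259
Sxx = Σx² − (Σx)²/n = 3259 − 2466.777778 = 792.222222
Sxy = Σxy − (Σx)(Σy)/n = 6357.6 − 5516.311111 = 841.288889
b = Sxy/Sxx = 841.288889/792.222222 = 1.061935
a = ȳ − b·x̄ = 37.022222 − 1.061935·16.555556 = 19.441290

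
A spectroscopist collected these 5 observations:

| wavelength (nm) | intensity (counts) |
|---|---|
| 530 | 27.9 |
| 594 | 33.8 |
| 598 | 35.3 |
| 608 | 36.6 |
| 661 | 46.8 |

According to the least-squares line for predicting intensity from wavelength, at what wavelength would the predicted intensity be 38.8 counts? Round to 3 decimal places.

617.212

n = 5, Σx = 2991, Σy = 180.4, Σxy = 109161.2, Σx² = 1797925
Sxx = Σx² − (Σx)²/n = 1797925 − 1789216.2 = 8708.8
Sxy = Σxy − (Σx)(Σy)/n = 109161.2 − 107915.28 = 1245.92
b = Sxy/Sxx = 1245.92/8708.8 = 0.143064
a = ȳ − b·x̄ = 36.08 − 0.143064·598.2 = -49.501176
Set a + b·x = 38.8: x = (38.8 − (-49.501176)) / 0.143064 = 617.212405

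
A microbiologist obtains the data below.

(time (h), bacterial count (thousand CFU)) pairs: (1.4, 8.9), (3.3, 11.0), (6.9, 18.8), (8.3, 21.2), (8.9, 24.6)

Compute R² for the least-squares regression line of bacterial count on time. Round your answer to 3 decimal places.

n = 5, Σx = 28.8, Σy = 84.5, Σxy = 573.38, Σx² = 208.56, Σy² = 1608.25
Sxx = Σx² − (Σx)²/n = 208.56 − 165.888 = 42.672
Sxy = Σxy − (Σx)(Σy)/n = 573.38 − 486.72 = 86.66
Syy = Σy² − (Σy)²/n = 1608.25 − 1428.05 = 180.2
R² = Sxy²/(Sxx·Syy) = (86.66)²/(42.672·180.2) = 0.976651

0.977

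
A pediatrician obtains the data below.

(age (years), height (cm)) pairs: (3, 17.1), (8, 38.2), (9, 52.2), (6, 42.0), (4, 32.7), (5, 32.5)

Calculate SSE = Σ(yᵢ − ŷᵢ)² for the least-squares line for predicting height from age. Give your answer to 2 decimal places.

150.42

n = 6, Σx = 35, Σy = 214.7, Σxy = 1372, Σx² = 231, Σy² = 8366.03
Sxx = Σx² − (Σx)²/n = 231 − 204.166667 = 26.833333
Sxy = Σxy − (Σx)(Σy)/n = 1372 − 1252.416667 = 119.583333
Syy = Σy² − (Σy)²/n = 8366.03 − 7682.681667 = 683.348333
b = Sxy/Sxx = 119.583333/26.833333 = 4.456522
SSE = Syy − b·Sxy = 683.348333 − 4.456522·119.583333 = 150.422609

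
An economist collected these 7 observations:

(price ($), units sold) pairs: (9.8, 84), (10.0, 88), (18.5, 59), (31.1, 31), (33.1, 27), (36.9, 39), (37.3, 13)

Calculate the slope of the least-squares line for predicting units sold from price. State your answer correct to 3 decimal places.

n = 7, Σx = 176.7, Σy = 341, Σxy = 6576.5, Σx² = 5354.01
Sxx = Σx² − (Σx)²/n = 5354.01 − 4460.412857 = 893.597143
Sxy = Σxy − (Σx)(Σy)/n = 6576.5 − 8607.814286 = -2031.314286
b = Sxy/Sxx = -2031.314286/893.597143 = -2.273188

-2.273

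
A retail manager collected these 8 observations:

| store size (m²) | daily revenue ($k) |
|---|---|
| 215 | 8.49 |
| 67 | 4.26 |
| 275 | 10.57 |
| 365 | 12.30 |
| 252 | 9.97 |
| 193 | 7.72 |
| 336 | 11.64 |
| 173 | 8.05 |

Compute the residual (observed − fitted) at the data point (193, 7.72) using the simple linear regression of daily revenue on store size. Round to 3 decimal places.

n = 8, Σx = 1876, Σy = 73, Σxy = 18813.11, Σx² = 503142
Sxx = Σx² − (Σx)²/n = 503142 − 439922 = 63220
Sxy = Σxy − (Σx)(Σy)/n = 18813.11 − 17118.5 = 1694.61
b = Sxy/Sxx = 1694.61/63220 = 0.026805
a = ȳ − b·x̄ = 9.125 − 0.026805·234.5 = 2.839235
ŷ(193) = 2.839235 + 0.026805·193 = 8.012594
residual = y − ŷ = 7.72 − 8.012594 = -0.292594

-0.293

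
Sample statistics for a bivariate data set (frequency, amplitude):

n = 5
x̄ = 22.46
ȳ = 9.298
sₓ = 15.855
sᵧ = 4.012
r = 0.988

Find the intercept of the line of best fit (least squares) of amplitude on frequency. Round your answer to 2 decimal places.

3.68

b = r · sᵧ/sₓ = 0.988 · 4.012/15.855 = 0.250007
a = ȳ − b·x̄ = 9.298 − 0.250007·22.46 = 3.682850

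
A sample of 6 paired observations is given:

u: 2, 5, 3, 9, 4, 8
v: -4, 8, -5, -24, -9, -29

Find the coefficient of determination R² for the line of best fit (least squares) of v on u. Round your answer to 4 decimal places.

0.5476

n = 6, Σx = 31, Σy = -63, Σxy = -467, Σx² = 199, Σy² = 1603
Sxx = Σx² − (Σx)²/n = 199 − 160.166667 = 38.833333
Sxy = Σxy − (Σx)(Σy)/n = -467 − (-325.5) = -141.5
Syy = Σy² − (Σy)²/n = 1603 − 661.5 = 941.5
R² = Sxy²/(Sxx·Syy) = (-141.5)²/(38.833333·941.5) = 0.547631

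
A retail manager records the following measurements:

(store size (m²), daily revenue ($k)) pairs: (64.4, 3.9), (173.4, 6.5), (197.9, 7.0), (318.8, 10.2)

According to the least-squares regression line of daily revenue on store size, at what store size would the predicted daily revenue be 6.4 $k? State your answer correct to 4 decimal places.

n = 4, Σx = 754.5, Σy = 27.6, Σxy = 6015.32, Σx² = 175012.77
Sxx = Σx² − (Σx)²/n = 175012.77 − 142317.5625 = 32695.2075
Sxy = Σxy − (Σx)(Σy)/n = 6015.32 − 5206.05 = 809.27
b = Sxy/Sxx = 809.27/32695.2075 = 0.024752
a = ȳ − b·x̄ = 6.9 − 0.024752·188.625 = 2.231164
Set a + b·x = 6.4: x = (6.4 − 2.231164) / 0.024752 = 168.424568

168.4246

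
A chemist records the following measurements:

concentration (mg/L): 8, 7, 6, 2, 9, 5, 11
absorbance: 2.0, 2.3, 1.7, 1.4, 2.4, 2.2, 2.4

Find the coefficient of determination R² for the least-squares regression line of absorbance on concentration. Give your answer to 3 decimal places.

0.643

n = 7, Σx = 48, Σy = 14.4, Σxy = 104.1, Σx² = 380, Σy² = 30.5
Sxx = Σx² − (Σx)²/n = 380 − 329.142857 = 50.857143
Sxy = Σxy − (Σx)(Σy)/n = 104.1 − 98.742857 = 5.357143
Syy = Σy² − (Σy)²/n = 30.5 − 29.622857 = 0.877143
R² = Sxy²/(Sxx·Syy) = (5.357143)²/(50.857143·0.877143) = 0.643345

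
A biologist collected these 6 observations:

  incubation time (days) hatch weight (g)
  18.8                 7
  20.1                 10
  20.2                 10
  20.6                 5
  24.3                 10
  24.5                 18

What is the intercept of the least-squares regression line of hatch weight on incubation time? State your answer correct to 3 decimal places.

n = 6, Σx = 128.5, Σy = 60, Σxy = 1321.6, Σx² = 2780.59
Sxx = Σx² − (Σx)²/n = 2780.59 − 2752.041667 = 28.548333
Sxy = Σxy − (Σx)(Σy)/n = 1321.6 − 1285 = 36.6
b = Sxy/Sxx = 36.6/28.548333 = 1.282036
a = ȳ − b·x̄ = 10 − 1.282036·21.416667 = -17.456944

-17.457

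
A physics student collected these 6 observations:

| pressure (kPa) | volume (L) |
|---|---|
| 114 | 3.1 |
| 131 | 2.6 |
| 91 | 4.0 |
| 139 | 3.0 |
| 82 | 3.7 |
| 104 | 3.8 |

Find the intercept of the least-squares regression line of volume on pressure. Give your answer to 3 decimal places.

n = 6, Σx = 661, Σy = 20.2, Σxy = 2173.6, Σx² = 75299
Sxx = Σx² − (Σx)²/n = 75299 − 72820.166667 = 2478.833333
Sxy = Σxy − (Σx)(Σy)/n = 2173.6 − 2225.366667 = -51.766667
b = Sxy/Sxx = -51.766667/2478.833333 = -0.020883
a = ȳ − b·x̄ = 3.366667 − (-0.020883)·110.166667 = 5.667330

5.667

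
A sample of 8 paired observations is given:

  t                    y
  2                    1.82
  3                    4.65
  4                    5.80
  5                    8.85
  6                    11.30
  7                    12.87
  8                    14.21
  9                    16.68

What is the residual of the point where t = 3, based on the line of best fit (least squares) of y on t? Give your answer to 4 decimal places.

0.3501

n = 8, Σx = 44, Σy = 76.18, Σxy = 506.73, Σx² = 284
Sxx = Σx² − (Σx)²/n = 284 − 242 = 42
Sxy = Σxy − (Σx)(Σy)/n = 506.73 − 418.99 = 87.74
b = Sxy/Sxx = 87.74/42 = 2.089048
a = ȳ − b·x̄ = 9.5225 − 2.089048·5.5 = -1.967262
ŷ(3) = -1.967262 + 2.089048·3 = 4.299881
residual = y − ŷ = 4.65 − 4.299881 = 0.350119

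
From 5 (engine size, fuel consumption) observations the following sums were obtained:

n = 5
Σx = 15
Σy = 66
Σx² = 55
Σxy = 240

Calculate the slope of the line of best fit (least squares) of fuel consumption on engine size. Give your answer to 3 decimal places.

Sxx = Σx² − (Σx)²/n = 55 − 45 = 10
Sxy = Σxy − (Σx)(Σy)/n = 240 − 198 = 42
b = Sxy/Sxx = 42/10 = 4.2

4.200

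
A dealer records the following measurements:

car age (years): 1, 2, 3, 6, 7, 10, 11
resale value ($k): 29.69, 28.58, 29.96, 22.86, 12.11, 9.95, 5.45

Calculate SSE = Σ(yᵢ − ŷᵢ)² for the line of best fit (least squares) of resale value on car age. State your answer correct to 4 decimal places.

n = 7, Σx = 40, Σy = 138.6, Σxy = 558.11, Σx² = 320, Σy² = 3393.8508
Sxx = Σx² − (Σx)²/n = 320 − 228.571429 = 91.428571
Sxy = Σxy − (Σx)(Σy)/n = 558.11 − 792 = -233.89
Syy = Σy² − (Σy)²/n = 3393.8508 − 2744.28 = 649.5708
b = Sxy/Sxx = -233.89/91.428571 = -2.558172
SSE = Syy − b·Sxy = 649.5708 − (-2.558172)·(-233.89) = 51.239980

51.2400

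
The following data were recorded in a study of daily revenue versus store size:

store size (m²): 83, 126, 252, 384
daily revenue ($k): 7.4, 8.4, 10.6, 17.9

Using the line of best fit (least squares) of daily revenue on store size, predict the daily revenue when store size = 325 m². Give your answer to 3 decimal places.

n = 4, Σx = 845, Σy = 44.3, Σxy = 11217.4, Σx² = 233725
Sxx = Σx² − (Σx)²/n = 233725 − 178506.25 = 55218.75
Sxy = Σxy − (Σx)(Σy)/n = 11217.4 − 9358.375 = 1859.025
b = Sxy/Sxx = 1859.025/55218.75 = 0.033667
a = ȳ − b·x̄ = 11.075 − 0.033667·211.25 = 3.962941
ŷ(325) = a + b·325 = 3.962941 + 0.033667·325 = 14.904570

14.905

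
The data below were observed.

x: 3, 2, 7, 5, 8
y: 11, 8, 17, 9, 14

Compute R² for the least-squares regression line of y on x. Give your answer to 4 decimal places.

0.6317

n = 5, Σx = 25, Σy = 59, Σxy = 325, Σx² = 151, Σy² = 751
Sxx = Σx² − (Σx)²/n = 151 − 125 = 26
Sxy = Σxy − (Σx)(Σy)/n = 325 − 295 = 30
Syy = Σy² − (Σy)²/n = 751 − 696.2 = 54.8
R² = Sxy²/(Sxx·Syy) = (30)²/(26·54.8) = 0.631668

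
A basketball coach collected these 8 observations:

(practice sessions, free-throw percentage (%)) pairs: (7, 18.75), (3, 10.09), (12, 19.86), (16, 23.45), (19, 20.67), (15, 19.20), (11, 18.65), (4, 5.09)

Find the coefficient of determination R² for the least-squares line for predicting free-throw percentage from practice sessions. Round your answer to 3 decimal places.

n = 8, Σx = 87, Σy = 135.76, Σxy = 1681.28, Σx² = 1181, Σy² = 2567.3122
Sxx = Σx² − (Σx)²/n = 1181 − 946.125 = 234.875
Sxy = Σxy − (Σx)(Σy)/n = 1681.28 − 1476.39 = 204.89
Syy = Σy² − (Σy)²/n = 2567.3122 − 2303.8472 = 263.465
R² = Sxy²/(Sxx·Syy) = (204.89)²/(234.875·263.465) = 0.678394

0.678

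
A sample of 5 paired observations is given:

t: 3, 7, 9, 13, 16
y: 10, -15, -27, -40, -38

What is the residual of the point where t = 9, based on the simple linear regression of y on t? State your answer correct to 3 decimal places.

n = 5, Σx = 48, Σy = -110, Σxy = -1446, Σx² = 564
Sxx = Σx² − (Σx)²/n = 564 − 460.8 = 103.2
Sxy = Σxy − (Σx)(Σy)/n = -1446 − (-1056) = -390
b = Sxy/Sxx = -390/103.2 = -3.779070
a = ȳ − b·x̄ = -22 − (-3.779070)·9.6 = 14.279070
ŷ(9) = 14.279070 + (-3.779070)·9 = -19.732558
residual = y − ŷ = -27 − (-19.732558) = -7.267442

-7.267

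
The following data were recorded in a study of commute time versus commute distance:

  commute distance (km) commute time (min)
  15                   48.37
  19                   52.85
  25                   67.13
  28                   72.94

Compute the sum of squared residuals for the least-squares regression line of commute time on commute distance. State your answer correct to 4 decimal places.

n = 4, Σx = 87, Σy = 241.29, Σxy = 5450.27, Σx² = 1995, Σy² = 14959.4599
Sxx = Σx² − (Σx)²/n = 1995 − 1892.25 = 102.75
Sxy = Σxy − (Σx)(Σy)/n = 5450.27 − 5248.0575 = 202.2125
Syy = Σy² − (Σy)²/n = 14959.4599 − 14555.216025 = 404.243875
b = Sxy/Sxx = 202.2125/102.75 = 1.968005
SSE = Syy − b·Sxy = 404.243875 − 1.968005·202.2125 = 6.288691

6.2887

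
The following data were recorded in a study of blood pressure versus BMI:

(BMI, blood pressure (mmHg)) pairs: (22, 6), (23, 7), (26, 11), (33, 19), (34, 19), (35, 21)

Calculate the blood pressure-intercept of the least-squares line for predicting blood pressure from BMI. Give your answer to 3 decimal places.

-18.882

n = 6, Σx = 173, Σy = 83, Σxy = 2587, Σx² = 5159
Sxx = Σx² − (Σx)²/n = 5159 − 4988.166667 = 170.833333
Sxy = Σxy − (Σx)(Σy)/n = 2587 − 2393.166667 = 193.833333
b = Sxy/Sxx = 193.833333/170.833333 = 1.134634
a = ȳ − b·x̄ = 13.833333 − 1.134634·28.833333 = -18.881951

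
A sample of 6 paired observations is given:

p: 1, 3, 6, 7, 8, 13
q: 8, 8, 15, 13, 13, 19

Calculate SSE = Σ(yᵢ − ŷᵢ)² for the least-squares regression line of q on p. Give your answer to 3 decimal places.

11.084

n = 6, Σx = 38, Σy = 76, Σxy = 564, Σx² = 328, Σy² = 1052
Sxx = Σx² − (Σx)²/n = 328 − 240.666667 = 87.333333
Sxy = Σxy − (Σx)(Σy)/n = 564 − 481.333333 = 82.666667
Syy = Σy² − (Σy)²/n = 1052 − 962.666667 = 89.333333
b = Sxy/Sxx = 82.666667/87.333333 = 0.946565
SSE = Syy − b·Sxy = 89.333333 − 0.946565·82.666667 = 11.083969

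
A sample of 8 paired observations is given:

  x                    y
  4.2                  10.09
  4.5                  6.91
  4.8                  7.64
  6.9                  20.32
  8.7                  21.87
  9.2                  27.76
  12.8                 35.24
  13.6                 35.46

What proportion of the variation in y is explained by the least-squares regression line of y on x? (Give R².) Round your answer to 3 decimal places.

0.950

n = 8, Σx = 64.7, Σy = 165.29, Σxy = 1629.342, Σx² = 617.67, Σy² = 4369.0119
Sxx = Σx² − (Σx)²/n = 617.67 − 523.26125 = 94.40875
Sxy = Σxy − (Σx)(Σy)/n = 1629.342 − 1336.782875 = 292.559125
Syy = Σy² − (Σy)²/n = 4369.0119 − 3415.098013 = 953.913887
R² = Sxy²/(Sxx·Syy) = (292.559125)²/(94.40875·953.913887) = 0.950399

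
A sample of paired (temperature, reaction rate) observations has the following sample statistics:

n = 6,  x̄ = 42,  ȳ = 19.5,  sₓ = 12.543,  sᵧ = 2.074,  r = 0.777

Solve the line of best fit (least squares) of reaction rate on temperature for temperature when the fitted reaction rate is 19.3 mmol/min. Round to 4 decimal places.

40.4433

b = r · sᵧ/sₓ = 0.777 · 2.074/12.543 = 0.128478
a = ȳ − b·x̄ = 19.5 − 0.128478·42 = 14.103929
Set a + b·x = 19.3: x = (19.3 − 14.103929) / 0.128478 = 40.443312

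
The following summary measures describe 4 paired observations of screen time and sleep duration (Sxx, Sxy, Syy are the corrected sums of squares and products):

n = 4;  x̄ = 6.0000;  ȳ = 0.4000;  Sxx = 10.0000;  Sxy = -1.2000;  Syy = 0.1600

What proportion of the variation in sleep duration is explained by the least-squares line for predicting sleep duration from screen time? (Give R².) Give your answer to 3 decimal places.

0.900

R² = Sxy²/(Sxx·Syy) = (-1.2)²/(10·0.16) = 0.9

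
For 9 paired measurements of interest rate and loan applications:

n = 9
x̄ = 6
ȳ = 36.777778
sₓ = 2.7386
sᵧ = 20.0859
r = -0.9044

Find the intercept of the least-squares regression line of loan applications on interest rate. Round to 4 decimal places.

b = r · sᵧ/sₓ = -0.9044 · 20.0859/2.7386 = -6.633202
a = ȳ − b·x̄ = 36.777778 − (-6.633202)·6 = 76.576992

76.5770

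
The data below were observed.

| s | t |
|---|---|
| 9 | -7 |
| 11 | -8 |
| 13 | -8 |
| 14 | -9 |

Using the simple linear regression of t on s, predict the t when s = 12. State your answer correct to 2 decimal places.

n = 4, Σx = 47, Σy = -32, Σxy = -381, Σx² = 567
Sxx = Σx² − (Σx)²/n = 567 − 552.25 = 14.75
Sxy = Σxy − (Σx)(Σy)/n = -381 − (-376) = -5
b = Sxy/Sxx = -5/14.75 = -0.338983
a = ȳ − b·x̄ = -8 − (-0.338983)·11.75 = -4.016949
ŷ(12) = a + b·12 = -4.016949 + (-0.338983)·12 = -8.084746

-8.08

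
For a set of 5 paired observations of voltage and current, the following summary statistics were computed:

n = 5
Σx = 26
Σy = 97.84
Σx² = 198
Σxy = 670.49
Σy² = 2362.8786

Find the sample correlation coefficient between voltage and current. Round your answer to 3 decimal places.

0.964

Sxx = Σx² − (Σx)²/n = 198 − 135.2 = 62.8
Sxy = Σxy − (Σx)(Σy)/n = 670.49 − 508.768 = 161.722
Syy = Σy² − (Σy)²/n = 2362.8786 − 1914.53312 = 448.34548
r = Sxy/√(Sxx·Syy) = 161.722/√(28156.096144) = 161.722/167.797783 = 0.963791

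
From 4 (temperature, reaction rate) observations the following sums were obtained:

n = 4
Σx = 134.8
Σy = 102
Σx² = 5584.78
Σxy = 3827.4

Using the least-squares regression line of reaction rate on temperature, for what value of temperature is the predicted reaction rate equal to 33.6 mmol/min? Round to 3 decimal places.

Sxx = Σx² − (Σx)²/n = 5584.78 − 4542.76 = 1042.02
Sxy = Σxy − (Σx)(Σy)/n = 3827.4 − 3437.4 = 390
b = Sxy/Sxx = 390/1042.02 = 0.374273
a = ȳ − b·x̄ = 25.5 − 0.374273·33.7 = 12.886998
Set a + b·x = 33.6: x = (33.6 − 12.886998) / 0.374273 = 55.341954

55.342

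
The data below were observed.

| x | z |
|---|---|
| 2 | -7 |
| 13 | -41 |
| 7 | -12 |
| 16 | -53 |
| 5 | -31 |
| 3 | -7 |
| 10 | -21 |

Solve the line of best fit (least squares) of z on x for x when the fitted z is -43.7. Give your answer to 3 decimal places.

n = 7, Σx = 56, Σy = -172, Σxy = -1865, Σx² = 612
Sxx = Σx² − (Σx)²/n = 612 − 448 = 164
Sxy = Σxy − (Σx)(Σy)/n = -1865 − (-1376) = -489
b = Sxy/Sxx = -489/164 = -2.981707
a = ȳ − b·x̄ = -24.571429 − (-2.981707)·8 = -0.717770
Set a + b·x = -43.7: x = (-43.7 − (-0.717770)) / (-2.981707) = 14.415308

14.415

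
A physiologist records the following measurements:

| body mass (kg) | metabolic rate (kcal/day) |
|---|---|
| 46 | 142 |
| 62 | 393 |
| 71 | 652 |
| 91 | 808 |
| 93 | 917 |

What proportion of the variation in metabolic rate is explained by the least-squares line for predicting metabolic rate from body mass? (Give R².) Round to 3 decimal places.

0.964

n = 5, Σx = 363, Σy = 2912, Σxy = 235999, Σx² = 27931, Σy² = 2093470
Sxx = Σx² − (Σx)²/n = 27931 − 26353.8 = 1577.2
Sxy = Σxy − (Σx)(Σy)/n = 235999 − 211411.2 = 24587.8
Syy = Σy² − (Σy)²/n = 2093470 − 1695948.8 = 397521.2
R² = Sxy²/(Sxx·Syy) = (24587.8)²/(1577.2·397521.2) = 0.964256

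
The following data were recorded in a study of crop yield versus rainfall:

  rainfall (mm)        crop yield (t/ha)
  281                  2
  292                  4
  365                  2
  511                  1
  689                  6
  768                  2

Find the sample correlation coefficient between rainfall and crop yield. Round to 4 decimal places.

n = 6, Σx = 2906, Σy = 17, Σxy = 8641, Σx² = 1623116, Σy² = 65
Sxx = Σx² − (Σx)²/n = 1623116 − 1407472.666667 = 215643.333333
Sxy = Σxy − (Σx)(Σy)/n = 8641 − 8233.666667 = 407.333333
Syy = Σy² − (Σy)²/n = 65 − 48.166667 = 16.833333
r = Sxy/√(Sxx·Syy) = 407.333333/√(3629996.111111) = 407.333333/1905.254868 = 0.213795

0.2138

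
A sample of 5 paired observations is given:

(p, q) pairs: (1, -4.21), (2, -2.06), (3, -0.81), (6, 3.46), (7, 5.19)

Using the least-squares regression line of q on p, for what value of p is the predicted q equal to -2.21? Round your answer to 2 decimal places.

2.12

n = 5, Σx = 19, Σy = 1.57, Σxy = 46.33, Σx² = 99
Sxx = Σx² − (Σx)²/n = 99 − 72.2 = 26.8
Sxy = Σxy − (Σx)(Σy)/n = 46.33 − 5.966 = 40.364
b = Sxy/Sxx = 40.364/26.8 = 1.506119
a = ȳ − b·x̄ = 0.314 − 1.506119·3.8 = -5.409254
Set a + b·x = -2.21: x = (-2.21 − (-5.409254)) / 1.506119 = 2.124170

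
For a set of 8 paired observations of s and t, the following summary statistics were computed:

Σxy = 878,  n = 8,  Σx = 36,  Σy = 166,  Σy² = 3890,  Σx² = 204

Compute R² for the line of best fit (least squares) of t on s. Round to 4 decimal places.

Sxx = Σx² − (Σx)²/n = 204 − 162 = 42
Sxy = Σxy − (Σx)(Σy)/n = 878 − 747 = 131
Syy = Σy² − (Σy)²/n = 3890 − 3444.5 = 445.5
R² = Sxy²/(Sxx·Syy) = (131)²/(42·445.5) = 0.917161

0.9172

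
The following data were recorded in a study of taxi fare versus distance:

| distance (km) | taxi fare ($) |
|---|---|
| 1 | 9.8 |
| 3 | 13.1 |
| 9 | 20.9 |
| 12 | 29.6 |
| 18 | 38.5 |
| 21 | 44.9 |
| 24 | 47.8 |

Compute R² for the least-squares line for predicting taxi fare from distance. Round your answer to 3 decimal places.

0.993

n = 7, Σx = 88, Σy = 204.6, Σxy = 3375.5, Σx² = 1576, Σy² = 7363.72
Sxx = Σx² − (Σx)²/n = 1576 − 1106.285714 = 469.714286
Sxy = Σxy − (Σx)(Σy)/n = 3375.5 − 2572.114286 = 803.385714
Syy = Σy² − (Σy)²/n = 7363.72 − 5980.165714 = 1383.554286
R² = Sxy²/(Sxx·Syy) = (803.385714)²/(469.714286·1383.554286) = 0.993158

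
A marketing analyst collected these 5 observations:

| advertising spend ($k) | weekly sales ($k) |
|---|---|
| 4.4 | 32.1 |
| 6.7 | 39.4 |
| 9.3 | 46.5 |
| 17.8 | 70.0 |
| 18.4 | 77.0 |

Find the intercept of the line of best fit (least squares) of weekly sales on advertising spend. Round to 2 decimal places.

18.74

n = 5, Σx = 56.6, Σy = 265, Σxy = 3500.47, Σx² = 806.14
Sxx = Σx² − (Σx)²/n = 806.14 − 640.712 = 165.428
Sxy = Σxy − (Σx)(Σy)/n = 3500.47 − 2999.8 = 500.67
b = Sxy/Sxx = 500.67/165.428 = 3.026513
a = ȳ − b·x̄ = 53 − 3.026513·11.32 = 18.739872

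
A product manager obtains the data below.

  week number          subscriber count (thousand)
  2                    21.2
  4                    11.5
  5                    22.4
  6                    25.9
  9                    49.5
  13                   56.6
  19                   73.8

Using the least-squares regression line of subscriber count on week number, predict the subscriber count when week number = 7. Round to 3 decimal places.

32.543

n = 7, Σx = 58, Σy = 260.9, Σxy = 2939.3, Σx² = 692
Sxx = Σx² − (Σx)²/n = 692 − 480.571429 = 211.428571
Sxy = Σxy − (Σx)(Σy)/n = 2939.3 − 2161.742857 = 777.557143
b = Sxy/Sxx = 777.557143/211.428571 = 3.677635
a = ȳ − b·x̄ = 37.271429 − 3.677635·8.285714 = 6.799595
ŷ(7) = a + b·7 = 6.799595 + 3.677635·7 = 32.543041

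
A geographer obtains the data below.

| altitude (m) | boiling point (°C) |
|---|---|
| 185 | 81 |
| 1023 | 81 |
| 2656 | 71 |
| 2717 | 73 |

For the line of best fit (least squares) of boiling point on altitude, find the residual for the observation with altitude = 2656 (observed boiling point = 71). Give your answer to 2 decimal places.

-1.47

n = 4, Σx = 6581, Σy = 306, Σxy = 484765, Σx² = 15517179
Sxx = Σx² − (Σx)²/n = 15517179 − 10827390.25 = 4689788.75
Sxy = Σxy − (Σx)(Σy)/n = 484765 − 503446.5 = -18681.5
b = Sxy/Sxx = -18681.5/4689788.75 = -0.003983
a = ȳ − b·x̄ = 76.5 − (-0.003983)·1645.25 = 83.053757
ŷ(2656) = 83.053757 + (-0.003983)·2656 = 72.473736
residual = y − ŷ = 71 − 72.473736 = -1.473736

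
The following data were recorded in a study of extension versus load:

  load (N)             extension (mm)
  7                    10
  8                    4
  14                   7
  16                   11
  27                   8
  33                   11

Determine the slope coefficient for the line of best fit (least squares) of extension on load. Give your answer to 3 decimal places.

n = 6, Σx = 105, Σy = 51, Σxy = 955, Σx² = 2383
Sxx = Σx² − (Σx)²/n = 2383 − 1837.5 = 545.5
Sxy = Σxy − (Σx)(Σy)/n = 955 − 892.5 = 62.5
b = Sxy/Sxx = 62.5/545.5 = 0.114574

0.115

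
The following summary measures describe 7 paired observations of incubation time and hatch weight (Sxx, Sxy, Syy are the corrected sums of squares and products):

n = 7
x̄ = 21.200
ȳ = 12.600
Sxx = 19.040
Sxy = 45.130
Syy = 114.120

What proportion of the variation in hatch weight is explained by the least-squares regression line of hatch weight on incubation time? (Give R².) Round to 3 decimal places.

0.937

R² = Sxy²/(Sxx·Syy) = (45.13)²/(19.04·114.12) = 0.937350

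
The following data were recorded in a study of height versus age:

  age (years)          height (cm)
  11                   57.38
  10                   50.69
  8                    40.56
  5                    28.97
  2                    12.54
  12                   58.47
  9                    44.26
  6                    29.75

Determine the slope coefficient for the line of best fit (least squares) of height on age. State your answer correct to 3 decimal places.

4.695

n = 8, Σx = 63, Σy = 322.62, Σxy = 2910.97, Σx² = 575
Sxx = Σx² − (Σx)²/n = 575 − 496.125 = 78.875
Sxy = Σxy − (Σx)(Σy)/n = 2910.97 − 2540.6325 = 370.3375
b = Sxy/Sxx = 370.3375/78.875 = 4.695246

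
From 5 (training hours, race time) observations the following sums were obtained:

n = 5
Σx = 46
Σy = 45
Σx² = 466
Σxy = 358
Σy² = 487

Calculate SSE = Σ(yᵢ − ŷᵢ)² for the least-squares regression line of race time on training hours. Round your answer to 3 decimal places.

8.729

Sxx = Σx² − (Σx)²/n = 466 − 423.2 = 42.8
Sxy = Σxy − (Σx)(Σy)/n = 358 − 414 = -56
Syy = Σy² − (Σy)²/n = 487 − 405 = 82
b = Sxy/Sxx = -56/42.8 = -1.308411
SSE = Syy − b·Sxy = 82 − (-1.308411)·(-56) = 8.728972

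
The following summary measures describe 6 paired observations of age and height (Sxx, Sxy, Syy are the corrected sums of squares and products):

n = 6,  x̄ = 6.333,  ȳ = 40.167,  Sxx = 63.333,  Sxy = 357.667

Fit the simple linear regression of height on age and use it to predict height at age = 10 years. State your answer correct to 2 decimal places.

b = Sxy/Sxx = 357.667/63.333 = 5.647403
a = ȳ − b·x̄ = 40.167 − 5.647403·6.333 = 4.401994
ŷ(10) = a + b·10 = 4.401994 + 5.647403·10 = 60.876028

60.88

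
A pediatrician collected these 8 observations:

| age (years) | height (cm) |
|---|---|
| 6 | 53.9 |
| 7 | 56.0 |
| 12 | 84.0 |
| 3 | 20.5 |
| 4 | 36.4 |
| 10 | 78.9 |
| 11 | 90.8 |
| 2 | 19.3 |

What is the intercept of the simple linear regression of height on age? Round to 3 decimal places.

n = 8, Σx = 55, Σy = 439.8, Σxy = 3756.9, Σx² = 479
Sxx = Σx² − (Σx)²/n = 479 − 378.125 = 100.875
Sxy = Σxy − (Σx)(Σy)/n = 3756.9 − 3023.625 = 733.275
b = Sxy/Sxx = 733.275/100.875 = 7.269145
a = ȳ − b·x̄ = 54.975 − 7.269145·6.875 = 4.999628

5.000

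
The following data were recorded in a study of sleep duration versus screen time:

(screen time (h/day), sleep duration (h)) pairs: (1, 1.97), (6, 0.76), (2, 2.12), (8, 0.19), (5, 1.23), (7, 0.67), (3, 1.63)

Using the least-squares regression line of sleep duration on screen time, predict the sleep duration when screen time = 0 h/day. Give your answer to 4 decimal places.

n = 7, Σx = 32, Σy = 8.57, Σxy = 28.02, Σx² = 188
Sxx = Σx² − (Σx)²/n = 188 − 146.285714 = 41.714286
Sxy = Σxy − (Σx)(Σy)/n = 28.02 − 39.177143 = -11.157143
b = Sxy/Sxx = -11.157143/41.714286 = -0.267466
a = ȳ − b·x̄ = 1.224286 − (-0.267466)·4.571429 = 2.446986
ŷ(0) = a + b·0 = 2.446986 + (-0.267466)·0 = 2.446986

2.4470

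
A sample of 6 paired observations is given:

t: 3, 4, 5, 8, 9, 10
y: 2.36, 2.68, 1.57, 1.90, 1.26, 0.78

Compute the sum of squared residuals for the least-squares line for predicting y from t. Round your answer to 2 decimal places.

0.70

n = 6, Σx = 39, Σy = 10.55, Σxy = 59.99, Σx² = 295, Σy² = 21.0229
Sxx = Σx² − (Σx)²/n = 295 − 253.5 = 41.5
Sxy = Σxy − (Σx)(Σy)/n = 59.99 − 68.575 = -8.585
Syy = Σy² − (Σy)²/n = 21.0229 − 18.550417 = 2.472483
b = Sxy/Sxx = -8.585/41.5 = -0.206867
SSE = Syy − b·Sxy = 2.472483 − (-0.206867)·(-8.585) = 0.696526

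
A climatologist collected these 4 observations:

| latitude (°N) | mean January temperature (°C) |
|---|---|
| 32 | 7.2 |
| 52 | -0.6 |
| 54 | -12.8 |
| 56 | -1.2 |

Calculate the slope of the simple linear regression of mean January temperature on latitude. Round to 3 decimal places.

-0.540

n = 4, Σx = 194, Σy = -7.4, Σxy = -559.2, Σx² = 9780
Sxx = Σx² − (Σx)²/n = 9780 − 9409 = 371
Sxy = Σxy − (Σx)(Σy)/n = -559.2 − (-358.9) = -200.3
b = Sxy/Sxx = -200.3/371 = -0.539892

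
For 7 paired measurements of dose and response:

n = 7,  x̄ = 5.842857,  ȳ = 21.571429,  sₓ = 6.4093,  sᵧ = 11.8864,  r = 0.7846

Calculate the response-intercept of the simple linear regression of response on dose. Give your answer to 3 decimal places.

b = r · sᵧ/sₓ = 0.7846 · 11.8864/6.4093 = 1.455084
a = ȳ − b·x̄ = 21.571429 − 1.455084·5.842857 = 13.069582

13.070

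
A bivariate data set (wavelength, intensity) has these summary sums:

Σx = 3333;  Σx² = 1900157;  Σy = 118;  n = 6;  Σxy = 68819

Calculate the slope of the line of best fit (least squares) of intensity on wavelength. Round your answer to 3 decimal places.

0.067

Sxx = Σx² − (Σx)²/n = 1900157 − 1851481.5 = 48675.5
Sxy = Σxy − (Σx)(Σy)/n = 68819 − 65549 = 3270
b = Sxy/Sxx = 3270/48675.5 = 0.067180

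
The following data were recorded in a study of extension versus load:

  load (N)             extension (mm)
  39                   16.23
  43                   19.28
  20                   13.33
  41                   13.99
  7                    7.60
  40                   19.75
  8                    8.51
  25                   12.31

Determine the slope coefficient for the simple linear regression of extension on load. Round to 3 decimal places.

n = 8, Σx = 223, Σy = 111, Σxy = 3521.23, Σx² = 7789
Sxx = Σx² − (Σx)²/n = 7789 − 6216.125 = 1572.875
Sxy = Σxy − (Σx)(Σy)/n = 3521.23 − 3094.125 = 427.105
b = Sxy/Sxx = 427.105/1572.875 = 0.271544

0.272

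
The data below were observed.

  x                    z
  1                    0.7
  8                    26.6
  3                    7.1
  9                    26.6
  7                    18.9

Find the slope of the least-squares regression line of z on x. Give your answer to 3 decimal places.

3.370

n = 5, Σx = 28, Σy = 79.9, Σxy = 606.5, Σx² = 204
Sxx = Σx² − (Σx)²/n = 204 − 156.8 = 47.2
Sxy = Σxy − (Σx)(Σy)/n = 606.5 − 447.44 = 159.06
b = Sxy/Sxx = 159.06/47.2 = 3.369915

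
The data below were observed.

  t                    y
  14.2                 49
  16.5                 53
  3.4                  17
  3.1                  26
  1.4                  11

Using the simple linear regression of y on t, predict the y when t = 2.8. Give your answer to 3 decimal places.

18.351

n = 5, Σx = 38.6, Σy = 156, Σxy = 1724.1, Σx² = 497.02
Sxx = Σx² − (Σx)²/n = 497.02 − 297.992 = 199.028
Sxy = Σxy − (Σx)(Σy)/n = 1724.1 − 1204.32 = 519.78
b = Sxy/Sxx = 519.78/199.028 = 2.611592
a = ȳ − b·x̄ = 31.2 − 2.611592·7.72 = 11.038507
ŷ(2.8) = a + b·2.8 = 11.038507 + 2.611592·2.8 = 18.350966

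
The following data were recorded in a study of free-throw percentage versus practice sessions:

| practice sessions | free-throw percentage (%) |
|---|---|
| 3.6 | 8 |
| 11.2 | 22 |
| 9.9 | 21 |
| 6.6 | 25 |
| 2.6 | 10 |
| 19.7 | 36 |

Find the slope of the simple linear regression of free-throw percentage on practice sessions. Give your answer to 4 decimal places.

1.4972

n = 6, Σx = 53.6, Σy = 122, Σxy = 1383.3, Σx² = 674.82
Sxx = Σx² − (Σx)²/n = 674.82 − 478.826667 = 195.993333
Sxy = Σxy − (Σx)(Σy)/n = 1383.3 − 1089.866667 = 293.433333
b = Sxy/Sxx = 293.433333/195.993333 = 1.497160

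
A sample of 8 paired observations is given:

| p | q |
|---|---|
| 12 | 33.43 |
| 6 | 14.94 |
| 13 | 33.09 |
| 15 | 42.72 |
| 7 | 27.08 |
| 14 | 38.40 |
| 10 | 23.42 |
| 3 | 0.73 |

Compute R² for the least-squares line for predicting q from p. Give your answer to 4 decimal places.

0.8988

n = 8, Σx = 80, Σy = 213.81, Σxy = 2525.32, Σx² = 928, Σy² = 7017.6307
Sxx = Σx² − (Σx)²/n = 928 − 800 = 128
Sxy = Σxy − (Σx)(Σy)/n = 2525.32 − 2138.1 = 387.22
Syy = Σy² − (Σy)²/n = 7017.6307 − 5714.339512 = 1303.291187
R² = Sxy²/(Sxx·Syy) = (387.22)²/(128·1303.291187) = 0.898802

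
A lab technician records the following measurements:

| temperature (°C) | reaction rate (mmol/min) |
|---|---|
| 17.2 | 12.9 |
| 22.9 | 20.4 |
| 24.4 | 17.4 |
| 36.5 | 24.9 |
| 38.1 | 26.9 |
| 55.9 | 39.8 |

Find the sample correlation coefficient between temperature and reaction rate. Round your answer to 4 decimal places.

0.9846

n = 6, Σx = 195, Σy = 142.3, Σxy = 5272.16, Σx² = 7324.28, Σy² = 3812.99
Sxx = Σx² − (Σx)²/n = 7324.28 − 6337.5 = 986.78
Sxy = Σxy − (Σx)(Σy)/n = 5272.16 − 4624.75 = 647.41
Syy = Σy² − (Σy)²/n = 3812.99 − 3374.881667 = 438.108333
r = Sxy/√(Sxx·Syy) = 647.41/√(432316.541167) = 647.41/657.507826 = 0.984642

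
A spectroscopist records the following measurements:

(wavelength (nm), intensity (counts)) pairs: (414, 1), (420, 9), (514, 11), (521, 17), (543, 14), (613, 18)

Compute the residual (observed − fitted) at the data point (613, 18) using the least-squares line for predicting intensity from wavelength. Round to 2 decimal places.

-1.37

n = 6, Σx = 3025, Σy = 70, Σxy = 37341, Σx² = 1554051
Sxx = Σx² − (Σx)²/n = 1554051 − 1525104.166667 = 28946.833333
Sxy = Σxy − (Σx)(Σy)/n = 37341 − 35291.666667 = 2049.333333
b = Sxy/Sxx = 2049.333333/28946.833333 = 0.070796
a = ȳ − b·x̄ = 11.666667 − 0.070796·504.166667 = -24.026549
ŷ(613) = -24.026549 + 0.070796·613 = 19.371681
residual = y − ŷ = 18 − 19.371681 = -1.371681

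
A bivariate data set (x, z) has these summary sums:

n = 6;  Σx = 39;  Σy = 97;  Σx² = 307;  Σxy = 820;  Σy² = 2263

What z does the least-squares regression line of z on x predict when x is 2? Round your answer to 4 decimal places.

0.2274

Sxx = Σx² − (Σx)²/n = 307 − 253.5 = 53.5
Sxy = Σxy − (Σx)(Σy)/n = 820 − 630.5 = 189.5
b = Sxy/Sxx = 189.5/53.5 = 3.542056
a = ȳ − b·x̄ = 16.166667 − 3.542056·6.5 = -6.856698
ŷ(2) = a + b·2 = -6.856698 + 3.542056·2 = 0.227414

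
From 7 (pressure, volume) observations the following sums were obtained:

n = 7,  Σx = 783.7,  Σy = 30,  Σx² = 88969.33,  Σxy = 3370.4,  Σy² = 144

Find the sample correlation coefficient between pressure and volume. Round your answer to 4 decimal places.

0.0849

Sxx = Σx² − (Σx)²/n = 88969.33 − 87740.812857 = 1228.517143
Sxy = Σxy − (Σx)(Σy)/n = 3370.4 − 3358.714286 = 11.685714
Syy = Σy² − (Σy)²/n = 144 − 128.571429 = 15.428571
r = Sxy/√(Sxx·Syy) = 11.685714/√(18954.264490) = 11.685714/137.674487 = 0.084879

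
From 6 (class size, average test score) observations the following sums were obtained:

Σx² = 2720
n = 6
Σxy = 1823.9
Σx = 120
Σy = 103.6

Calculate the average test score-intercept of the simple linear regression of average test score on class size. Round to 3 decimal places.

Sxx = Σx² − (Σx)²/n = 2720 − 2400 = 320
Sxy = Σxy − (Σx)(Σy)/n = 1823.9 − 2072 = -248.1
b = Sxy/Sxx = -248.1/320 = -0.775312
a = ȳ − b·x̄ = 17.266667 − (-0.775312)·20 = 32.772917

32.773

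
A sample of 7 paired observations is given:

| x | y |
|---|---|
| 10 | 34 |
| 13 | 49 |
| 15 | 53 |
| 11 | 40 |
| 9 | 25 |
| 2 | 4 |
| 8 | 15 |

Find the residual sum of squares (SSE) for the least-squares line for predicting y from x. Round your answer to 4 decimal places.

147.7804

n = 7, Σx = 68, Σy = 220, Σxy = 2565, Σx² = 764, Σy² = 8832
Sxx = Σx² − (Σx)²/n = 764 − 660.571429 = 103.428571
Sxy = Σxy − (Σx)(Σy)/n = 2565 − 2137.142857 = 427.857143
Syy = Σy² − (Σy)²/n = 8832 − 6914.285714 = 1917.714286
b = Sxy/Sxx = 427.857143/103.428571 = 4.136740
SSE = Syy − b·Sxy = 1917.714286 − 4.136740·427.857143 = 147.780387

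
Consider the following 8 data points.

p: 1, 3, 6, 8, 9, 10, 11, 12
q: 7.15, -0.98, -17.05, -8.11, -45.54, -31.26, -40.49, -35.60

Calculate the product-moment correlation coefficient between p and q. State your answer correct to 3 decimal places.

-0.881

n = 8, Σx = 60, Σy = -171.88, Σxy = -1758.02, Σx² = 556, Σy² = 6366.4368
Sxx = Σx² − (Σx)²/n = 556 − 450 = 106
Sxy = Σxy − (Σx)(Σy)/n = -1758.02 − (-1289.1) = -468.92
Syy = Σy² − (Σy)²/n = 6366.4368 − 3692.8418 = 2673.595
r = Sxy/√(Sxx·Syy) = -468.92/√(283401.07) = -468.92/532.354271 = -0.880842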